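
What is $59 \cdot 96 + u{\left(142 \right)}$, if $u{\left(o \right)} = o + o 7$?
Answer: $6800$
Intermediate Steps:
$u{\left(o \right)} = 8 o$ ($u{\left(o \right)} = o + 7 o = 8 o$)
$59 \cdot 96 + u{\left(142 \right)} = 59 \cdot 96 + 8 \cdot 142 = 5664 + 1136 = 6800$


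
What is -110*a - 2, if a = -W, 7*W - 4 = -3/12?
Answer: 797/14 ≈ 56.929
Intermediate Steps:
W = 15/28 (W = 4/7 + (-3/12)/7 = 4/7 + (-3*1/12)/7 = 4/7 + (⅐)*(-¼) = 4/7 - 1/28 = 15/28 ≈ 0.53571)
a = -15/28 (a = -1*15/28 = -15/28 ≈ -0.53571)
-110*a - 2 = -110*(-15/28) - 2 = 825/14 - 2 = 797/14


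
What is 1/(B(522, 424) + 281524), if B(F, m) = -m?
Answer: 1/281100 ≈ 3.5575e-6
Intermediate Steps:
1/(B(522, 424) + 281524) = 1/(-1*424 + 281524) = 1/(-424 + 281524) = 1/281100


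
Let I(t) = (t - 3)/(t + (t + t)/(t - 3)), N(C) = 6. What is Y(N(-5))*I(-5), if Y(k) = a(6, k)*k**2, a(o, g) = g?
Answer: 2304/5 ≈ 460.80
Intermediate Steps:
I(t) = (-3 + t)/(t + 2*t/(-3 + t)) (I(t) = (-3 + t)/(t + (2*t)/(-3 + t)) = (-3 + t)/(t + 2*t/(-3 + t)))
Y(k) = k**3 (Y(k) = k*k**2 = k**3)
Y(N(-5))*I(-5) = 6**3*((-3 - 5)**2/((-5)*(-1 - 5))) = 216*(-1/5*(-8)**2/(-6)) = 216*(-1/5*(-1/6)*64) = 216*(32/15) = 2304/5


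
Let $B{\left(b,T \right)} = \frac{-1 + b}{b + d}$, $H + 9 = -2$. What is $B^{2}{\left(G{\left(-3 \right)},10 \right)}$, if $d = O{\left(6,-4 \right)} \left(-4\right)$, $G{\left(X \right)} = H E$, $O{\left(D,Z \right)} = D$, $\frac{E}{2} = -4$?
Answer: $\frac{7569}{4096} \approx 1.8479$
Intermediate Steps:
$E = -8$ ($E = 2 \left(-4\right) = -8$)
$H = -11$ ($H = -9 - 2 = -11$)
$G{\left(X \right)} = 88$ ($G{\left(X \right)} = \left(-11\right) \left(-8\right) = 88$)
$d = -24$ ($d = 6 \left(-4\right) = -24$)
$B{\left(b,T \right)} = \frac{-1 + b}{-24 + b}$ ($B{\left(b,T \right)} = \frac{-1 + b}{b - 24} = \frac{-1 + b}{-24 + b}$)
$B^{2}{\left(G{\left(-3 \right)},10 \right)} = \left(\frac{-1 + 88}{-24 + 88}\right)^{2} = \left(\frac{1}{64} \cdot 87\right)^{2} = \left(\frac{87}{64}\right)^{2} = \frac{7569}{4096}$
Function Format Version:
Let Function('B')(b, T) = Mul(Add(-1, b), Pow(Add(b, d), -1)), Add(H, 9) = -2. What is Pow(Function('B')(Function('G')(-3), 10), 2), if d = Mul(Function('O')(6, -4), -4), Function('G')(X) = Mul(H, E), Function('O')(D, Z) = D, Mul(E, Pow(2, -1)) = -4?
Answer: Rational(7569, 4096) ≈ 1.8479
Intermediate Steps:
E = -8 (E = Mul(2, -4) = -8)
H = -11 (H = Add(-9, -2) = -11)
Function('G')(X) = 88 (Function('G')(X) = Mul(-11, -8) = 88)
d = -24 (d = Mul(6, -4) = -24)
Function('B')(b, T) = Mul(Pow(Add(-24, b), -1), Add(-1, b)) (Function('B')(b, T) = Mul(Add(-1, b), Pow(Add(b, -24), -1)) = Mul(Add(-1, b), Pow(Add(-24, b), -1)) = Mul(Pow(Add(-24, b), -1), Add(-1, b)))
Pow(Function('B')(Function('G')(-3), 10), 2) = Pow(Mul(Pow(Add(-24, 88), -1), Add(-1, 88)), 2) = Pow(Mul(Pow(64, -1), 87), 2) = Pow(Mul(Rational(1, 64), 87), 2) = Pow(Rational(87, 64), 2) = Rational(7569, 4096)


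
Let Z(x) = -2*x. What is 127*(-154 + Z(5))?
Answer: -20828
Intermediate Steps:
127*(-154 + Z(5)) = 127*(-154 - 2*5) = 127*(-154 - 10) = 127*(-164) = -20828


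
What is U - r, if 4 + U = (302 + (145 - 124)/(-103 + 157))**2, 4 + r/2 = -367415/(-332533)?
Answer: 9851898336565/107740692 ≈ 91441.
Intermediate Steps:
r = -1925434/332533 (r = -8 + 2*(-367415/(-332533)) = -8 + 2*(-367415*(-1/332533)) = -8 + 2*(367415/332533) = -8 + 734830/332533 = -1925434/332533 ≈ -5.7902)
U = 29624953/324 (U = -4 + (302 + (145 - 124)/(-103 + 157))**2 = -4 + (302 + 21/54)**2 = -4 + (302 + 21*(1/54))**2 = -4 + (302 + 7/18)**2 = -4 + (5443/18)**2 = -4 + 29626249/324 = 29624953/324 ≈ 91435.)
U - r = 29624953/324 - 1*(-1925434/332533) = 29624953/324 + 1925434/332533 = 9851898336565/107740692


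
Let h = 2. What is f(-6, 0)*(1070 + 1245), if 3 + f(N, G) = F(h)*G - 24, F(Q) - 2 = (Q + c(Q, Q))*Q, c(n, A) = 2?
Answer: -62505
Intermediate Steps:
F(Q) = 2 + Q*(2 + Q) (F(Q) = 2 + (Q + 2)*Q = 2 + (2 + Q)*Q = 2 + Q*(2 + Q))
f(N, G) = -27 + 10*G (f(N, G) = -3 + ((2 + 2² + 2*2)*G - 24) = -3 + ((2 + 4 + 4)*G - 24) = -3 + (10*G - 24) = -3 + (-24 + 10*G) = -27 + 10*G)
f(-6, 0)*(1070 + 1245) = (-27 + 10*0)*(1070 + 1245) = (-27 + 0)*2315 = -27*2315 = -62505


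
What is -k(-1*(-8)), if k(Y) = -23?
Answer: 23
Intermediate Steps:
-k(-1*(-8)) = -1*(-23) = 23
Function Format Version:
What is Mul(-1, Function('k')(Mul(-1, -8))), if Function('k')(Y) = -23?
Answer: 23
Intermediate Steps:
Mul(-1, Function('k')(Mul(-1, -8))) = Mul(-1, -23) = 23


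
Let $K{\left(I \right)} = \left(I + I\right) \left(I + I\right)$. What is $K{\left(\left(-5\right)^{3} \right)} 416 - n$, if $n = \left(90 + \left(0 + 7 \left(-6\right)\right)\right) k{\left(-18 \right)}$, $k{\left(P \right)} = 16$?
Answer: $25999232$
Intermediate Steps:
$K{\left(I \right)} = 4 I^{2}$ ($K{\left(I \right)} = 2 I 2 I = 4 I^{2}$)
$n = 768$ ($n = \left(90 + \left(0 + 7 \left(-6\right)\right)\right) 16 = \left(90 + \left(0 - 42\right)\right) 16 = \left(90 - 42\right) 16 = 48 \cdot 16 = 768$)
$K{\left(\left(-5\right)^{3} \right)} 416 - n = 4 \left(\left(-5\right)^{3}\right)^{2} \cdot 416 - 768 = 4 \left(-125\right)^{2} \cdot 416 - 768 = 4 \cdot 15625 \cdot 416 - 768 = 62500 \cdot 416 - 768 = 26000000 - 768 = 25999232$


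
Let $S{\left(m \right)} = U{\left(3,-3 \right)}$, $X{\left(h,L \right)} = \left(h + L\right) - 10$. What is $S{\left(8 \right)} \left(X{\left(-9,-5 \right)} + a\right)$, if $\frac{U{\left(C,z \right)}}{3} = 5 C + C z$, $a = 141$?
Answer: $2106$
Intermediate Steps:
$X{\left(h,L \right)} = -10 + L + h$ ($X{\left(h,L \right)} = \left(L + h\right) - 10 = -10 + L + h$)
$U{\left(C,z \right)} = 15 C + 3 C z$ ($U{\left(C,z \right)} = 3 \left(5 C + C z\right) = 15 C + 3 C z$)
$S{\left(m \right)} = 18$ ($S{\left(m \right)} = 3 \cdot 3 \left(5 - 3\right) = 3 \cdot 3 \cdot 2 = 18$)
$S{\left(8 \right)} \left(X{\left(-9,-5 \right)} + a\right) = 18 \left(\left(-10 - 5 - 9\right) + 141\right) = 18 \left(-24 + 141\right) = 18 \cdot 117 = 2106$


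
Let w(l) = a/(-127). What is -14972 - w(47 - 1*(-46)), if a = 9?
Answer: -1901435/127 ≈ -14972.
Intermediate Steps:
w(l) = -9/127 (w(l) = 9/(-127) = 9*(-1/127) = -9/127)
-14972 - w(47 - 1*(-46)) = -14972 - 1*(-9/127) = -14972 + 9/127 = -1901435/127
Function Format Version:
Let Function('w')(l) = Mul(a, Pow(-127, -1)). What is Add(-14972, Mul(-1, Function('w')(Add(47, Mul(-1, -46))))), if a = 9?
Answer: Rational(-1901435, 127) ≈ -14972.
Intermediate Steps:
Function('w')(l) = Rational(-9, 127) (Function('w')(l) = Mul(9, Pow(-127, -1)) = Mul(9, Rational(-1, 127)) = Rational(-9, 127))
Add(-14972, Mul(-1, Function('w')(Add(47, Mul(-1, -46))))) = Add(-14972, Mul(-1, Rational(-9, 127))) = Add(-14972, Rational(9, 127)) = Rational(-1901435, 127)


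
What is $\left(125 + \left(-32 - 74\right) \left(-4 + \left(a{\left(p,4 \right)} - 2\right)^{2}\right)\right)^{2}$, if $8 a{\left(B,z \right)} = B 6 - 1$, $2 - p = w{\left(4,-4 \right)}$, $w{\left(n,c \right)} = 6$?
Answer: $\frac{5115825625}{1024} \approx 4.9959 \cdot 10^{6}$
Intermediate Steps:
$p = -4$ ($p = 2 - 6 = -4$)
$a{\left(B,z \right)} = - \frac{1}{8} + \frac{3 B}{4}$ ($a{\left(B,z \right)} = \frac{B 6 - 1}{8} = \frac{6 B - 1}{8} = \frac{-1 + 6 B}{8} = - \frac{1}{8} + \frac{3 B}{4}$)
$\left(125 + \left(-32 - 74\right) \left(-4 + \left(a{\left(p,4 \right)} - 2\right)^{2}\right)\right)^{2} = \left(125 + \left(-32 - 74\right) \left(-4 + \left(\left(- \frac{1}{8} + \frac{3}{4} \left(-4\right)\right) - 2\right)^{2}\right)\right)^{2} = \left(125 - 106 \left(-4 + \left(\left(- \frac{1}{8} - 3\right) - 2\right)^{2}\right)\right)^{2} = \left(125 - 106 \left(-4 + \left(- \frac{25}{8} - 2\right)^{2}\right)\right)^{2} = \left(125 - 106 \left(-4 + \left(- \frac{41}{8}\right)^{2}\right)\right)^{2} = \left(125 - 106 \left(-4 + \frac{1681}{64}\right)\right)^{2} = \left(125 - \frac{75525}{32}\right)^{2} = \left(- \frac{71525}{32}\right)^{2} = \frac{5115825625}{1024}$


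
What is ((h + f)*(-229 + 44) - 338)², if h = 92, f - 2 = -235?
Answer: 662908009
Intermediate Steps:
f = -233 (f = 2 - 235 = -233)
((h + f)*(-229 + 44) - 338)² = ((92 - 233)*(-229 + 44) - 338)² = (-141*(-185) - 338)² = (26085 - 338)² = 25747² = 662908009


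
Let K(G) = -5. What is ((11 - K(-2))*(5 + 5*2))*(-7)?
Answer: -1680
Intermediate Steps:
((11 - K(-2))*(5 + 5*2))*(-7) = ((11 - 1*(-5))*(5 + 5*2))*(-7) = ((11 + 5)*(5 + 10))*(-7) = (16*15)*(-7) = 240*(-7) = -1680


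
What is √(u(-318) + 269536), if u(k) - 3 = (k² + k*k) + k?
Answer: √471469 ≈ 686.64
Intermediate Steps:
u(k) = 3 + k + 2*k² (u(k) = 3 + ((k² + k*k) + k) = 3 + ((k² + k²) + k) = 3 + (2*k² + k) = 3 + (k + 2*k²) = 3 + k + 2*k²)
√(u(-318) + 269536) = √((3 - 318 + 2*(-318)²) + 269536) = √((3 - 318 + 2*101124) + 269536) = √((3 - 318 + 202248) + 269536) = √(201933 + 269536) = √471469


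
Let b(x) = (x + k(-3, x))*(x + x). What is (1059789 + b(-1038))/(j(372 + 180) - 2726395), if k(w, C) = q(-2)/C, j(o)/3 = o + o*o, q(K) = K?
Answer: -459239/258661 ≈ -1.7754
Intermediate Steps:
j(o) = 3*o + 3*o**2 (j(o) = 3*(o + o*o) = 3*(o + o**2) = 3*o + 3*o**2)
k(w, C) = -2/C
b(x) = 2*x*(x - 2/x) (b(x) = (x - 2/x)*(x + x) = (x - 2/x)*(2*x) = 2*x*(x - 2/x))
(1059789 + b(-1038))/(j(372 + 180) - 2726395) = (1059789 + (-4 + 2*(-1038)**2))/(3*(372 + 180)*(1 + (372 + 180)) - 2726395) = (1059789 + (-4 + 2*1077444))/(3*552*(1 + 552) - 2726395) = (1059789 + (-4 + 2154888))/(3*552*553 - 2726395) = (1059789 + 2154884)/(915768 - 2726395) = 3214673/(-1810627) = 3214673*(-1/1810627) = -459239/258661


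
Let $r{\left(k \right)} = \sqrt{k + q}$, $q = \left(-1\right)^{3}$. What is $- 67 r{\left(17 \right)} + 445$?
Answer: $177$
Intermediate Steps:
$q = -1$
$r{\left(k \right)} = \sqrt{-1 + k}$ ($r{\left(k \right)} = \sqrt{k - 1} = \sqrt{-1 + k}$)
$- 67 r{\left(17 \right)} + 445 = - 67 \sqrt{-1 + 17} + 445 = - 67 \sqrt{16} + 445 = \left(-67\right) 4 + 445 = -268 + 445 = 177$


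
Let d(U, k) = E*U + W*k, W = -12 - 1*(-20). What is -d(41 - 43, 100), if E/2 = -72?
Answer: -1088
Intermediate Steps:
W = 8 (W = -12 + 20 = 8)
E = -144 (E = 2*(-72) = -144)
d(U, k) = -144*U + 8*k
-d(41 - 43, 100) = -(-144*(41 - 43) + 8*100) = -(-144*(-2) + 800) = -(288 + 800) = -1*1088 = -1088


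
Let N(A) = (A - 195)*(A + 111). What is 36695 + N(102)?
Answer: 16886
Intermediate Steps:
N(A) = (-195 + A)*(111 + A)
36695 + N(102) = 36695 + (-21645 + 102**2 - 84*102) = 36695 + (-21645 + 10404 - 8568) = 36695 - 19809 = 16886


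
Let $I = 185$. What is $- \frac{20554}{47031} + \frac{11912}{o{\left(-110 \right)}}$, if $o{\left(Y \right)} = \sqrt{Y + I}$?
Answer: $- \frac{20554}{47031} + \frac{11912 \sqrt{3}}{15} \approx 1375.0$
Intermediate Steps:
$o{\left(Y \right)} = \sqrt{185 + Y}$ ($o{\left(Y \right)} = \sqrt{Y + 185} = \sqrt{185 + Y}$)
$- \frac{20554}{47031} + \frac{11912}{o{\left(-110 \right)}} = - \frac{20554}{47031} + \frac{11912}{\sqrt{185 - 110}} = \left(-20554\right) \frac{1}{47031} + \frac{11912}{\sqrt{75}} = - \frac{20554}{47031} + \frac{11912}{5 \sqrt{3}} = - \frac{20554}{47031} + 11912 \frac{\sqrt{3}}{15} = - \frac{20554}{47031} + \frac{11912 \sqrt{3}}{15}$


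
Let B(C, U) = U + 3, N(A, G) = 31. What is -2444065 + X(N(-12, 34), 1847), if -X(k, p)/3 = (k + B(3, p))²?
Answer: -13058548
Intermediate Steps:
B(C, U) = 3 + U
X(k, p) = -3*(3 + k + p)² (X(k, p) = -3*(k + (3 + p))² = -3*(3 + k + p)²)
-2444065 + X(N(-12, 34), 1847) = -2444065 - 3*(3 + 31 + 1847)² = -2444065 - 3*1881² = -2444065 - 3*3538161 = -2444065 - 10614483 = -13058548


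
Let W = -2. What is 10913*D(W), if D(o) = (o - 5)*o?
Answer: 152782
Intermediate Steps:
D(o) = o*(-5 + o) (D(o) = (-5 + o)*o = o*(-5 + o))
10913*D(W) = 10913*(-2*(-5 - 2)) = 10913*(-2*(-7)) = 10913*14 = 152782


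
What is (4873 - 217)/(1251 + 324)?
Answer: 1552/525 ≈ 2.9562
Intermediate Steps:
(4873 - 217)/(1251 + 324) = 4656/1575 = 4656*(1/1575) = 1552/525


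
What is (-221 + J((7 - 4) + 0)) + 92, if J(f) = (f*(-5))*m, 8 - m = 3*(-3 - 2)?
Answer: -474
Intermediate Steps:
m = 23 (m = 8 - 3*(-3 - 2) = 8 - 3*(-5) = 8 - 1*(-15) = 8 + 15 = 23)
J(f) = -115*f (J(f) = (f*(-5))*23 = -5*f*23 = -115*f)
(-221 + J((7 - 4) + 0)) + 92 = (-221 - 115*((7 - 4) + 0)) + 92 = (-221 - 115*(3 + 0)) + 92 = (-221 - 115*3) + 92 = (-221 - 345) + 92 = -566 + 92 = -474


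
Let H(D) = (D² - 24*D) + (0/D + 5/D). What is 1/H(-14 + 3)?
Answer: 11/4230 ≈ 0.0026005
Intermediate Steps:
H(D) = D² - 24*D + 5/D (H(D) = (D² - 24*D) + (0 + 5/D) = (D² - 24*D) + 5/D = D² - 24*D + 5/D)
1/H(-14 + 3) = 1/((5 + (-14 + 3)²*(-24 + (-14 + 3)))/(-14 + 3)) = 1/((5 + (-11)²*(-24 - 11))/(-11)) = 1/(-(5 + 121*(-35))/11) = 1/(-(5 - 4235)/11) = 1/(-1/11*(-4230)) = 1/(4230/11) = 11/4230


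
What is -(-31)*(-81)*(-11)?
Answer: 27621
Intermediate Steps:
-(-31)*(-81)*(-11) = -31*81*(-11) = -2511*(-11) = 27621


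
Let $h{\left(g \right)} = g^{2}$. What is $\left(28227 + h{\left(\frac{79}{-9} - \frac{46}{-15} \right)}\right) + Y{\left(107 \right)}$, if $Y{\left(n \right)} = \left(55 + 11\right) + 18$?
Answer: $\frac{57395824}{2025} \approx 28344.0$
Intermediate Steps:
$Y{\left(n \right)} = 84$ ($Y{\left(n \right)} = 66 + 18 = 84$)
$\left(28227 + h{\left(\frac{79}{-9} - \frac{46}{-15} \right)}\right) + Y{\left(107 \right)} = \left(28227 + \left(\frac{79}{-9} - \frac{46}{-15}\right)^{2}\right) + 84 = \left(28227 + \left(79 \left(- \frac{1}{9}\right) - - \frac{46}{15}\right)^{2}\right) + 84 = \left(28227 + \left(- \frac{79}{9} + \frac{46}{15}\right)^{2}\right) + 84 = \left(28227 + \left(- \frac{257}{45}\right)^{2}\right) + 84 = \left(28227 + \frac{66049}{2025}\right) + 84 = \frac{57225724}{2025} + 84 = \frac{57395824}{2025}$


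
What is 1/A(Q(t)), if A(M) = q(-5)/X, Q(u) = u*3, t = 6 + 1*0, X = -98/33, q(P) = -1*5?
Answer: 98/165 ≈ 0.59394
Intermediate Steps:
q(P) = -5
X = -98/33 (X = -98*1/33 = -98/33 ≈ -2.9697)
t = 6 (t = 6 + 0 = 6)
Q(u) = 3*u
A(M) = 165/98 (A(M) = -5/(-98/33) = -5*(-33/98) = 165/98)
1/A(Q(t)) = 1/(165/98) = 98/165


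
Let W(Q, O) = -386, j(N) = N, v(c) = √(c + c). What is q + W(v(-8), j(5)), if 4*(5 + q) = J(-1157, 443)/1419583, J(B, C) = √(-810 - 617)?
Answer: -391 + I*√1427/5678332 ≈ -391.0 + 6.6526e-6*I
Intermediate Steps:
v(c) = √2*√c (v(c) = √(2*c) = √2*√c)
J(B, C) = I*√1427 (J(B, C) = √(-1427) = I*√1427)
q = -5 + I*√1427/5678332 (q = -5 + ((I*√1427)/1419583)/4 = -5 + ((I*√1427)*(1/1419583))/4 = -5 + (I*√1427/1419583)/4 = -5 + I*√1427/5678332 ≈ -5.0 + 6.6526e-6*I)
q + W(v(-8), j(5)) = (-5 + I*√1427/5678332) - 386 = -391 + I*√1427/5678332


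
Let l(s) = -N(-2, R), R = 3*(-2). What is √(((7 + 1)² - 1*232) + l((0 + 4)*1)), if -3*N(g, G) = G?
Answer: I*√170 ≈ 13.038*I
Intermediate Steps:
R = -6
N(g, G) = -G/3
l(s) = -2 (l(s) = -(-1)*(-6)/3 = -1*2 = -2)
√(((7 + 1)² - 1*232) + l((0 + 4)*1)) = √(((7 + 1)² - 1*232) - 2) = √((8² - 232) - 2) = √((64 - 232) - 2) = √(-168 - 2) = √(-170) = I*√170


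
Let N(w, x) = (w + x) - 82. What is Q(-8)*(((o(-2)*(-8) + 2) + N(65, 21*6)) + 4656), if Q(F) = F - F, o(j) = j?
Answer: 0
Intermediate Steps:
N(w, x) = -82 + w + x
Q(F) = 0
Q(-8)*(((o(-2)*(-8) + 2) + N(65, 21*6)) + 4656) = 0*(((-2*(-8) + 2) + (-82 + 65 + 21*6)) + 4656) = 0*(((16 + 2) + (-82 + 65 + 126)) + 4656) = 0*((18 + 109) + 4656) = 0*(127 + 4656) = 0*4783 = 0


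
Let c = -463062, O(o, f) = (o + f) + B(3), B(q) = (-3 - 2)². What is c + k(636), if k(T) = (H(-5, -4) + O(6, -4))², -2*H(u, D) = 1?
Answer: -1849439/4 ≈ -4.6236e+5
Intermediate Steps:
B(q) = 25 (B(q) = (-5)² = 25)
H(u, D) = -½ (H(u, D) = -½*1 = -½)
O(o, f) = 25 + f + o (O(o, f) = (o + f) + 25 = (f + o) + 25 = 25 + f + o)
k(T) = 2809/4 (k(T) = (-½ + (25 - 4 + 6))² = (-½ + 27)² = (53/2)² = 2809/4)
c + k(636) = -463062 + 2809/4 = -1849439/4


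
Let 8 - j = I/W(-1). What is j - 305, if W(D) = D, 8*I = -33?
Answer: -2409/8 ≈ -301.13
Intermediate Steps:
I = -33/8 (I = (⅛)*(-33) = -33/8 ≈ -4.1250)
j = 31/8 (j = 8 - (-33)/(8*(-1)) = 8 - (-33)*(-1)/8 = 8 - 1*33/8 = 8 - 33/8 = 31/8 ≈ 3.8750)
j - 305 = 31/8 - 305 = -2409/8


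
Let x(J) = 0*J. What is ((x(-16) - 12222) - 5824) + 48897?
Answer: 30851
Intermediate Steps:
x(J) = 0
((x(-16) - 12222) - 5824) + 48897 = ((0 - 12222) - 5824) + 48897 = (-12222 - 5824) + 48897 = -18046 + 48897 = 30851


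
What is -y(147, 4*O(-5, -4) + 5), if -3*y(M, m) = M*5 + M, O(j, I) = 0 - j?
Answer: 294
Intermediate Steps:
O(j, I) = -j
y(M, m) = -2*M (y(M, m) = -(M*5 + M)/3 = -(5*M + M)/3 = -2*M)
-y(147, 4*O(-5, -4) + 5) = -(-2)*147 = -1*(-294) = 294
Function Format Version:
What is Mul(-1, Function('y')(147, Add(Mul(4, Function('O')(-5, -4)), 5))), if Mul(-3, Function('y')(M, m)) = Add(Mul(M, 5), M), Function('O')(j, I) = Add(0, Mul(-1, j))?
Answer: 294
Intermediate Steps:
Function('O')(j, I) = Mul(-1, j)
Function('y')(M, m) = Mul(-2, M) (Function('y')(M, m) = Mul(Rational(-1, 3), Add(Mul(M, 5), M)) = Mul(Rational(-1, 3), Add(Mul(5, M), M)) = Mul(Rational(-1, 3), Mul(6, M)) = Mul(-2, M))
Mul(-1, Function('y')(147, Add(Mul(4, Function('O')(-5, -4)), 5))) = Mul(-1, Mul(-2, 147)) = Mul(-1, -294) = 294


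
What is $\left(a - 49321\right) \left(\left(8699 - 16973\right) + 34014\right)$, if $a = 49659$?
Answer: $8700120$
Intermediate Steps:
$\left(a - 49321\right) \left(\left(8699 - 16973\right) + 34014\right) = \left(49659 - 49321\right) \left(\left(8699 - 16973\right) + 34014\right) = 338 \left(-8274 + 34014\right) = 338 \cdot 25740 = 8700120$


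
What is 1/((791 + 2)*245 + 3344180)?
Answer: 1/3538465 ≈ 2.8261e-7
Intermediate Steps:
1/((791 + 2)*245 + 3344180) = 1/(793*245 + 3344180) = 1/(194285 + 3344180) = 1/3538465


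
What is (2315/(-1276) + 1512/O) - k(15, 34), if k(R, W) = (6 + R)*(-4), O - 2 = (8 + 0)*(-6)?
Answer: 1447331/29348 ≈ 49.316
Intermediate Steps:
O = -46 (O = 2 + (8 + 0)*(-6) = 2 + 8*(-6) = 2 - 48 = -46)
k(R, W) = -24 - 4*R
(2315/(-1276) + 1512/O) - k(15, 34) = (2315/(-1276) + 1512/(-46)) - (-24 - 4*15) = (2315*(-1/1276) + 1512*(-1/46)) - (-24 - 60) = (-2315/1276 - 756/23) - 1*(-84) = -1017901/29348 + 84 = 1447331/29348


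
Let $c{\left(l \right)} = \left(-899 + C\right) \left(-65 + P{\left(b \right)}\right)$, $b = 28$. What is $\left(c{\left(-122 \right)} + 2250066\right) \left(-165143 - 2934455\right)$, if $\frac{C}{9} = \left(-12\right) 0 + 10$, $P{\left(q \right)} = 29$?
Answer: $-7064572765620$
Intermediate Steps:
$C = 90$ ($C = 9 \left(\left(-12\right) 0 + 10\right) = 9 \left(0 + 10\right) = 9 \cdot 10 = 90$)
$c{\left(l \right)} = 29124$ ($c{\left(l \right)} = \left(-899 + 90\right) \left(-65 + 29\right) = \left(-809\right) \left(-36\right) = 29124$)
$\left(c{\left(-122 \right)} + 2250066\right) \left(-165143 - 2934455\right) = \left(29124 + 2250066\right) \left(-165143 - 2934455\right) = 2279190 \left(-3099598\right) = -7064572765620$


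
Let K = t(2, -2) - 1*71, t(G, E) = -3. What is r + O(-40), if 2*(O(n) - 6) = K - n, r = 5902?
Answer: 5891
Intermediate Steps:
K = -74 (K = -3 - 1*71 = -3 - 71 = -74)
O(n) = -31 - n/2 (O(n) = 6 + (-74 - n)/2 = 6 + (-37 - n/2) = -31 - n/2)
r + O(-40) = 5902 + (-31 - 1/2*(-40)) = 5902 + (-31 + 20) = 5902 - 11 = 5891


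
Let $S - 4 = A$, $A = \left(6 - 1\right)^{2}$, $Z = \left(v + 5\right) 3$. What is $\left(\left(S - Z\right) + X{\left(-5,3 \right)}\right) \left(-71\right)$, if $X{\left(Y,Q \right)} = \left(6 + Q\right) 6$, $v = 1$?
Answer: $-4615$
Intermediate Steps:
$Z = 18$ ($Z = \left(1 + 5\right) 3 = 6 \cdot 3 = 18$)
$A = 25$ ($A = 5^{2} = 25$)
$X{\left(Y,Q \right)} = 36 + 6 Q$
$S = 29$ ($S = 4 + 25 = 29$)
$\left(\left(S - Z\right) + X{\left(-5,3 \right)}\right) \left(-71\right) = \left(\left(29 - 18\right) + \left(36 + 6 \cdot 3\right)\right) \left(-71\right) = \left(\left(29 - 18\right) + \left(36 + 18\right)\right) \left(-71\right) = \left(11 + 54\right) \left(-71\right) = 65 \left(-71\right) = -4615$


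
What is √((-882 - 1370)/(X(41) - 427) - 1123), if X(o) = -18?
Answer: I*√221379935/445 ≈ 33.436*I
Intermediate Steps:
√((-882 - 1370)/(X(41) - 427) - 1123) = √((-882 - 1370)/(-18 - 427) - 1123) = √(-2252/(-445) - 1123) = √(-2252*(-1/445) - 1123) = √(2252/445 - 1123) = √(-497483/445) = I*√221379935/445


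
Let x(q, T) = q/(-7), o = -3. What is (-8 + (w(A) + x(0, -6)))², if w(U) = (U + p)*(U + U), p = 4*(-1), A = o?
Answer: 1156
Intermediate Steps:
A = -3
x(q, T) = -q/7 (x(q, T) = q*(-⅐) = -q/7)
p = -4
w(U) = 2*U*(-4 + U) (w(U) = (U - 4)*(U + U) = (-4 + U)*(2*U) = 2*U*(-4 + U))
(-8 + (w(A) + x(0, -6)))² = (-8 + (2*(-3)*(-4 - 3) - ⅐*0))² = (-8 + (2*(-3)*(-7) + 0))² = (-8 + (42 + 0))² = (-8 + 42)² = 34² = 1156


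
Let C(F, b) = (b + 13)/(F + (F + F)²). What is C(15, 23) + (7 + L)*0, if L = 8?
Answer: 12/305 ≈ 0.039344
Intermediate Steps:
C(F, b) = (13 + b)/(F + 4*F²) (C(F, b) = (13 + b)/(F + (2*F)²) = (13 + b)/(F + 4*F²))
C(15, 23) + (7 + L)*0 = (13 + 23)/(15*(1 + 4*15)) + (7 + 8)*0 = (1/15)*36/(1 + 60) + 15*0 = (1/15)*36/61 + 0 = (1/15)*(1/61)*36 + 0 = 12/305 + 0 = 12/305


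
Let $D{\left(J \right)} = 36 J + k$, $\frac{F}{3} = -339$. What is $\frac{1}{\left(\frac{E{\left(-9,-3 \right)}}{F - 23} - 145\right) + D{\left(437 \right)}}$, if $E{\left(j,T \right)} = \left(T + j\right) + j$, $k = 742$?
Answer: $\frac{1040}{16982181} \approx 6.1241 \cdot 10^{-5}$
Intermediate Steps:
$F = -1017$ ($F = 3 \left(-339\right) = -1017$)
$D{\left(J \right)} = 742 + 36 J$ ($D{\left(J \right)} = 36 J + 742 = 742 + 36 J$)
$E{\left(j,T \right)} = T + 2 j$
$\frac{1}{\left(\frac{E{\left(-9,-3 \right)}}{F - 23} - 145\right) + D{\left(437 \right)}} = \frac{1}{\left(\frac{-3 + 2 \left(-9\right)}{-1017 - 23} - 145\right) + \left(742 + 36 \cdot 437\right)} = \frac{1}{\left(\frac{-3 - 18}{-1040} - 145\right) + \left(742 + 15732\right)} = \frac{1}{\left(\left(-21\right) \left(- \frac{1}{1040}\right) - 145\right) + 16474} = \frac{1}{\left(\frac{21}{1040} - 145\right) + 16474} = \frac{1}{- \frac{150779}{1040} + 16474} = \frac{1}{\frac{16982181}{1040}} = \frac{1040}{16982181}$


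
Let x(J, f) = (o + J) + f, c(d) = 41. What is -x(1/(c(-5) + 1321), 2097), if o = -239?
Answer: -2530597/1362 ≈ -1858.0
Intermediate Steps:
x(J, f) = -239 + J + f (x(J, f) = (-239 + J) + f = -239 + J + f)
-x(1/(c(-5) + 1321), 2097) = -(-239 + 1/(41 + 1321) + 2097) = -(-239 + 1/1362 + 2097) = -1*2530597/1362 = -2530597/1362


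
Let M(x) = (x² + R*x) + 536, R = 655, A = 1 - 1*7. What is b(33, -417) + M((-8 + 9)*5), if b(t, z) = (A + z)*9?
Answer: 29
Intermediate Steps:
A = -6 (A = 1 - 7 = -6)
b(t, z) = -54 + 9*z (b(t, z) = (-6 + z)*9 = -54 + 9*z)
M(x) = 536 + x² + 655*x (M(x) = (x² + 655*x) + 536 = 536 + x² + 655*x)
b(33, -417) + M((-8 + 9)*5) = (-54 + 9*(-417)) + (536 + ((-8 + 9)*5)² + 655*((-8 + 9)*5)) = (-54 - 3753) + (536 + (1*5)² + 655*(1*5)) = -3807 + (536 + 5² + 655*5) = -3807 + (536 + 25 + 3275) = -3807 + 3836 = 29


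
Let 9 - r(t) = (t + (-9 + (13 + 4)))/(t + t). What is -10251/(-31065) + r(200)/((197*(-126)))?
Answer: 211822409/642579525 ≈ 0.32964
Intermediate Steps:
r(t) = 9 - (8 + t)/(2*t) (r(t) = 9 - (t + (-9 + (13 + 4)))/(t + t) = 9 - (t + (-9 + 17))/(2*t) = 9 - (t + 8)*1/(2*t) = 9 - (8 + t)*1/(2*t) = 9 - (8 + t)/(2*t))
-10251/(-31065) + r(200)/((197*(-126))) = -10251/(-31065) + (17/2 - 4/200)/((197*(-126))) = -10251*(-1/31065) + (17/2 - 4*1/200)/(-24822) = 3417/10355 + (17/2 - 1/50)*(-1/24822) = 3417/10355 + (212/25)*(-1/24822) = 3417/10355 - 106/310275 = 211822409/642579525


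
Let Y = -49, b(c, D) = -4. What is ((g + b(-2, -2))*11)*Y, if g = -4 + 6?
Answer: 1078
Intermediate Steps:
g = 2
((g + b(-2, -2))*11)*Y = ((2 - 4)*11)*(-49) = -2*11*(-49) = -22*(-49) = 1078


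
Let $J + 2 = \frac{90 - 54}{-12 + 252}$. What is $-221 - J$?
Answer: $- \frac{4383}{20} \approx -219.15$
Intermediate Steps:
$J = - \frac{37}{20}$ ($J = -2 + \frac{90 - 54}{-12 + 252} = -2 + \frac{36}{240} = -2 + 36 \cdot \frac{1}{240} = -2 + \frac{3}{20} = - \frac{37}{20} \approx -1.85$)
$-221 - J = -221 - - \frac{37}{20} = -221 + \frac{37}{20} = - \frac{4383}{20}$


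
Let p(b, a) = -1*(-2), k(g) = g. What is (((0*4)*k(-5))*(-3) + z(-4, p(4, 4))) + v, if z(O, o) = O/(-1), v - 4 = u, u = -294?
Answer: -286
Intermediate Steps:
p(b, a) = 2
v = -290 (v = 4 - 294 = -290)
z(O, o) = -O (z(O, o) = O*(-1) = -O)
(((0*4)*k(-5))*(-3) + z(-4, p(4, 4))) + v = (((0*4)*(-5))*(-3) - 1*(-4)) - 290 = ((0*(-5))*(-3) + 4) - 290 = (0*(-3) + 4) - 290 = (0 + 4) - 290 = 4 - 290 = -286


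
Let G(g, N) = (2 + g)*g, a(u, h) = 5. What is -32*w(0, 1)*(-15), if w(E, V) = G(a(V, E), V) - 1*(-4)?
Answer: 18720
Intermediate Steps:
G(g, N) = g*(2 + g)
w(E, V) = 39 (w(E, V) = 5*(2 + 5) - 1*(-4) = 5*7 + 4 = 35 + 4 = 39)
-32*w(0, 1)*(-15) = -32*39*(-15) = -1248*(-15) = 18720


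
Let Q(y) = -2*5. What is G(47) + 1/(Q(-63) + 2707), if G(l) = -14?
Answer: -37757/2697 ≈ -14.000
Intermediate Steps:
Q(y) = -10
G(47) + 1/(Q(-63) + 2707) = -14 + 1/(-10 + 2707) = -14 + 1/2697 = -37757/2697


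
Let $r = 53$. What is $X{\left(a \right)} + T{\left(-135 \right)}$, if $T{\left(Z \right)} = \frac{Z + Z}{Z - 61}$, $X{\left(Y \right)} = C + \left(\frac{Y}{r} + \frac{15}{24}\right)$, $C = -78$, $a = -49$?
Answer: $- \frac{1598131}{20776} \approx -76.922$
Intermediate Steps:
$X{\left(Y \right)} = - \frac{619}{8} + \frac{Y}{53}$ ($X{\left(Y \right)} = -78 + \left(\frac{Y}{53} + \frac{15}{24}\right) = -78 + \left(Y \frac{1}{53} + 15 \cdot \frac{1}{24}\right) = -78 + \left(\frac{Y}{53} + \frac{5}{8}\right) = -78 + \left(\frac{5}{8} + \frac{Y}{53}\right) = - \frac{619}{8} + \frac{Y}{53}$)
$T{\left(Z \right)} = \frac{2 Z}{-61 + Z}$
$X{\left(a \right)} + T{\left(-135 \right)} = \left(- \frac{619}{8} + \frac{1}{53} \left(-49\right)\right) + 2 \left(-135\right) \frac{1}{-61 - 135} = \left(- \frac{619}{8} - \frac{49}{53}\right) + 2 \left(-135\right) \frac{1}{-196} = - \frac{33199}{424} + 2 \left(-135\right) \left(- \frac{1}{196}\right) = - \frac{33199}{424} + \frac{135}{98} = - \frac{1598131}{20776}$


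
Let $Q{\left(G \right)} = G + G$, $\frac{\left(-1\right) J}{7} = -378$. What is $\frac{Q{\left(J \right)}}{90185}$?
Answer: $\frac{5292}{90185} \approx 0.058679$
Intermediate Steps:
$J = 2646$ ($J = \left(-7\right) \left(-378\right) = 2646$)
$Q{\left(G \right)} = 2 G$
$\frac{Q{\left(J \right)}}{90185} = \frac{2 \cdot 2646}{90185} = 5292 \cdot \frac{1}{90185} = \frac{5292}{90185}$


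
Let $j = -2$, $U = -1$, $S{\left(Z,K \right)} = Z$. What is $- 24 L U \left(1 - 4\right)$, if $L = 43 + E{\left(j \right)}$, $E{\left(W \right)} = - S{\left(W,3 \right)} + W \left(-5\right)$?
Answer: $-3960$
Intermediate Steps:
$E{\left(W \right)} = - 6 W$ ($E{\left(W \right)} = - W + W \left(-5\right) = - W - 5 W = - 6 W$)
$L = 55$ ($L = 43 - -12 = 43 + 12 = 55$)
$- 24 L U \left(1 - 4\right) = \left(-24\right) 55 \left(- (1 - 4)\right) = - 1320 \left(\left(-1\right) \left(-3\right)\right) = \left(-1320\right) 3 = -3960$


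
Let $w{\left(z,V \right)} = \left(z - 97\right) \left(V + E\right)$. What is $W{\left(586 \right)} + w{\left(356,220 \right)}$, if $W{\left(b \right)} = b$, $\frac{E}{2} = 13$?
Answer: $64300$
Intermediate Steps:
$E = 26$ ($E = 2 \cdot 13 = 26$)
$w{\left(z,V \right)} = \left(-97 + z\right) \left(26 + V\right)$ ($w{\left(z,V \right)} = \left(z - 97\right) \left(V + 26\right) = \left(-97 + z\right) \left(26 + V\right)$)
$W{\left(586 \right)} + w{\left(356,220 \right)} = 586 + \left(-2522 - 21340 + 26 \cdot 356 + 220 \cdot 356\right) = 586 + \left(-2522 - 21340 + 9256 + 78320\right) = 586 + 63714 = 64300$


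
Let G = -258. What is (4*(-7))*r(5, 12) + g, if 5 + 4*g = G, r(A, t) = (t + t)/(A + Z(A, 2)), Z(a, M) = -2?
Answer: -1159/4 ≈ -289.75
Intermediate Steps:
r(A, t) = 2*t/(-2 + A) (r(A, t) = (t + t)/(A - 2) = (2*t)/(-2 + A) = 2*t/(-2 + A))
g = -263/4 (g = -5/4 + (¼)*(-258) = -5/4 - 129/2 = -263/4 ≈ -65.750)
(4*(-7))*r(5, 12) + g = (4*(-7))*(2*12/(-2 + 5)) - 263/4 = -56*12/3 - 263/4 = -28*8 - 263/4 = -224 - 263/4 = -1159/4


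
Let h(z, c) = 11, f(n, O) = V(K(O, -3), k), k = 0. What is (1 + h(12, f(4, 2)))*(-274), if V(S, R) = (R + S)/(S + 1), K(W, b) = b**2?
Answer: -3288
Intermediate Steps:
V(S, R) = (R + S)/(1 + S)
f(n, O) = 9/10 (f(n, O) = (0 + (-3)**2)/(1 + (-3)**2) = (0 + 9)/(1 + 9) = 9/10)
(1 + h(12, f(4, 2)))*(-274) = (1 + 11)*(-274) = 12*(-274) = -3288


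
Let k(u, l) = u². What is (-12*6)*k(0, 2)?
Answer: 0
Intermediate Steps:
(-12*6)*k(0, 2) = -12*6*0² = -72*0 = 0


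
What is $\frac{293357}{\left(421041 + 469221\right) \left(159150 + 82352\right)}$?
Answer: $\frac{293357}{215000053524} \approx 1.3645 \cdot 10^{-6}$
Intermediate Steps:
$\frac{293357}{\left(421041 + 469221\right) \left(159150 + 82352\right)} = \frac{293357}{890262 \cdot 241502} = \frac{293357}{215000053524}$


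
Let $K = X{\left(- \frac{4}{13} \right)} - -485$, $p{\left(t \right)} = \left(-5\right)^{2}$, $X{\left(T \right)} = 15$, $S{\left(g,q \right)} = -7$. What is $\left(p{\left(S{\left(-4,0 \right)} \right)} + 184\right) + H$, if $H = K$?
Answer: $709$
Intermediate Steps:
$p{\left(t \right)} = 25$
$K = 500$ ($K = 15 - -485 = 15 + 485 = 500$)
$H = 500$
$\left(p{\left(S{\left(-4,0 \right)} \right)} + 184\right) + H = \left(25 + 184\right) + 500 = 209 + 500 = 709$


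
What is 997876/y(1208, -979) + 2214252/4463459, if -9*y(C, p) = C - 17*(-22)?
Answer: -2863021755078/504370867 ≈ -5676.4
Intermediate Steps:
y(C, p) = -374/9 - C/9 (y(C, p) = -(C - 17*(-22))/9 = -(C + 374)/9 = -(374 + C)/9 = -374/9 - C/9)
997876/y(1208, -979) + 2214252/4463459 = 997876/(-374/9 - ⅑*1208) + 2214252/4463459 = 997876/(-374/9 - 1208/9) + 2214252*(1/4463459) = 997876/(-1582/9) + 2214252/4463459 = 997876*(-9/1582) + 2214252/4463459 = -4490442/791 + 2214252/4463459 = -2863021755078/504370867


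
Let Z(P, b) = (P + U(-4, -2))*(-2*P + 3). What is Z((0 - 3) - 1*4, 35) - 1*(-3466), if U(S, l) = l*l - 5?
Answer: 3330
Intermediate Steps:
U(S, l) = -5 + l² (U(S, l) = l² - 5 = -5 + l²)
Z(P, b) = (-1 + P)*(3 - 2*P) (Z(P, b) = (P + (-5 + (-2)²))*(-2*P + 3) = (P + (-5 + 4))*(3 - 2*P) = (P - 1)*(3 - 2*P) = (-1 + P)*(3 - 2*P))
Z((0 - 3) - 1*4, 35) - 1*(-3466) = (-3 - 2*((0 - 3) - 1*4)² + 5*((0 - 3) - 1*4)) - 1*(-3466) = (-3 - 2*(-3 - 4)² + 5*(-3 - 4)) + 3466 = (-3 - 2*(-7)² + 5*(-7)) + 3466 = (-3 - 2*49 - 35) + 3466 = (-3 - 98 - 35) + 3466 = -136 + 3466 = 3330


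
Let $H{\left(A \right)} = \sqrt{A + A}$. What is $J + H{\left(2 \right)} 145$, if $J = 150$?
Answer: $440$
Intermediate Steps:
$H{\left(A \right)} = \sqrt{2} \sqrt{A}$ ($H{\left(A \right)} = \sqrt{2 A} = \sqrt{2} \sqrt{A}$)
$J + H{\left(2 \right)} 145 = 150 + \sqrt{2} \sqrt{2} \cdot 145 = 150 + 2 \cdot 145 = 150 + 290 = 440$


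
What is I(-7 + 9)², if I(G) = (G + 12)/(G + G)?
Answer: 49/4 ≈ 12.250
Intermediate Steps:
I(G) = (12 + G)/(2*G) (I(G) = (12 + G)/((2*G)) = (12 + G)*(1/(2*G)) = (12 + G)/(2*G))
I(-7 + 9)² = ((12 + (-7 + 9))/(2*(-7 + 9)))² = ((½)*(12 + 2)/2)² = ((½)*(½)*14)² = (7/2)² = 49/4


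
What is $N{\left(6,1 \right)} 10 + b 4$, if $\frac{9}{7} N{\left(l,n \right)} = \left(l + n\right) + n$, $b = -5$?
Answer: $\frac{380}{9} \approx 42.222$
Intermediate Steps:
$N{\left(l,n \right)} = \frac{7 l}{9} + \frac{14 n}{9}$ ($N{\left(l,n \right)} = \frac{7 \left(\left(l + n\right) + n\right)}{9} = \frac{7 \left(l + 2 n\right)}{9} = \frac{7 l}{9} + \frac{14 n}{9}$)
$N{\left(6,1 \right)} 10 + b 4 = \left(\frac{7}{9} \cdot 6 + \frac{14}{9} \cdot 1\right) 10 - 20 = \left(\frac{14}{3} + \frac{14}{9}\right) 10 - 20 = \frac{56}{9} \cdot 10 - 20 = \frac{560}{9} - 20 = \frac{380}{9}$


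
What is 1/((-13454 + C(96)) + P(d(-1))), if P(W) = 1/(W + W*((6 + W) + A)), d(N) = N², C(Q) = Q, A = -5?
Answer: -3/40073 ≈ -7.4863e-5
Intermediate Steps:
P(W) = 1/(W + W*(1 + W)) (P(W) = 1/(W + W*((6 + W) - 5)) = 1/(W + W*(1 + W)))
1/((-13454 + C(96)) + P(d(-1))) = 1/((-13454 + 96) + 1/(((-1)²)*(2 + (-1)²))) = 1/(-13358 + 1/(1*(2 + 1))) = 1/(-13358 + 1/3) = 1/(-13358 + 1*(⅓)) = 1/(-13358 + ⅓) = 1/(-40073/3) = -3/40073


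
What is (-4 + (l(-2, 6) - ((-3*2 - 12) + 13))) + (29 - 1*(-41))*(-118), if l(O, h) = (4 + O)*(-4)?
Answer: -8267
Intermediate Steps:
l(O, h) = -16 - 4*O
(-4 + (l(-2, 6) - ((-3*2 - 12) + 13))) + (29 - 1*(-41))*(-118) = (-4 + ((-16 - 4*(-2)) - ((-3*2 - 12) + 13))) + (29 - 1*(-41))*(-118) = (-4 + ((-16 + 8) - ((-6 - 12) + 13))) + (29 + 41)*(-118) = (-4 + (-8 - (-18 + 13))) + 70*(-118) = (-4 + (-8 - 1*(-5))) - 8260 = (-4 + (-8 + 5)) - 8260 = (-4 - 3) - 8260 = -7 - 8260 = -8267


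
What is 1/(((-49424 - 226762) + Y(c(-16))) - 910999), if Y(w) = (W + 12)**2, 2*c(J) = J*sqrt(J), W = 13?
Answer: -1/1186560 ≈ -8.4277e-7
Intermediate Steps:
c(J) = J**(3/2)/2 (c(J) = (J*sqrt(J))/2 = J**(3/2)/2)
Y(w) = 625 (Y(w) = (13 + 12)**2 = 25**2 = 625)
1/(((-49424 - 226762) + Y(c(-16))) - 910999) = 1/(((-49424 - 226762) + 625) - 910999) = 1/((-276186 + 625) - 910999) = 1/(-275561 - 910999) = 1/(-1186560) = -1/1186560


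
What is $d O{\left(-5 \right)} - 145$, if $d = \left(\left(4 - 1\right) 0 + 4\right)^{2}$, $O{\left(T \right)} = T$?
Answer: $-225$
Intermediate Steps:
$d = 16$ ($d = \left(3 \cdot 0 + 4\right)^{2} = \left(0 + 4\right)^{2} = 4^{2} = 16$)
$d O{\left(-5 \right)} - 145 = 16 \left(-5\right) - 145 = -80 - 145 = -225$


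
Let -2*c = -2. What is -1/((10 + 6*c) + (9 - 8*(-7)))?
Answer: -1/81 ≈ -0.012346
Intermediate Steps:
c = 1 (c = -½*(-2) = 1)
-1/((10 + 6*c) + (9 - 8*(-7))) = -1/((10 + 6*1) + (9 - 8*(-7))) = -1/((10 + 6) + (9 + 56)) = -1/(16 + 65) = -1/81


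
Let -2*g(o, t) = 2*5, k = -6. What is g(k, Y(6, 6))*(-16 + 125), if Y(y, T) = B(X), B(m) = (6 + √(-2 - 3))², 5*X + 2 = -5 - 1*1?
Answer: -545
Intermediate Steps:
X = -8/5 (X = -⅖ + (-5 - 1*1)/5 = -⅖ + (-5 - 1)/5 = -⅖ + (⅕)*(-6) = -⅖ - 6/5 = -8/5 ≈ -1.6000)
B(m) = (6 + I*√5)² (B(m) = (6 + √(-5))² = (6 + I*√5)²)
Y(y, T) = (6 + I*√5)²
g(o, t) = -5
g(k, Y(6, 6))*(-16 + 125) = -5*(-16 + 125) = -5*109 = -545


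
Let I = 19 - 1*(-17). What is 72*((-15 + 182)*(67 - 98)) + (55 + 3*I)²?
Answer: -346175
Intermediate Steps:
I = 36 (I = 19 + 17 = 36)
72*((-15 + 182)*(67 - 98)) + (55 + 3*I)² = 72*((-15 + 182)*(67 - 98)) + (55 + 3*36)² = 72*(167*(-31)) + (55 + 108)² = 72*(-5177) + 163² = -372744 + 26569 = -346175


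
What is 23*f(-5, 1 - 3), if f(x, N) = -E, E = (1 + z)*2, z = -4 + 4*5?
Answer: -782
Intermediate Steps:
z = 16 (z = -4 + 20 = 16)
E = 34 (E = (1 + 16)*2 = 17*2 = 34)
f(x, N) = -34 (f(x, N) = -1*34 = -34)
23*f(-5, 1 - 3) = 23*(-34) = -782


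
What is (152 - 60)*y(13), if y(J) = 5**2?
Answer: 2300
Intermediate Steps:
y(J) = 25
(152 - 60)*y(13) = (152 - 60)*25 = 92*25 = 2300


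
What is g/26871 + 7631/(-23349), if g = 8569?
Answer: -552780/69712331 ≈ -0.0079294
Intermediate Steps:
g/26871 + 7631/(-23349) = 8569/26871 + 7631/(-23349) = 8569*(1/26871) + 7631*(-1/23349) = 8569/26871 - 7631/23349 = -552780/69712331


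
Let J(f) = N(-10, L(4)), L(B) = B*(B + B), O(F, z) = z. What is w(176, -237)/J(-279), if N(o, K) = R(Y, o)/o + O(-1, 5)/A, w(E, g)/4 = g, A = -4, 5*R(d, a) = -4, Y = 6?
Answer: 31600/39 ≈ 810.26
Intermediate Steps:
R(d, a) = -⅘ (R(d, a) = (⅕)*(-4) = -⅘)
w(E, g) = 4*g
L(B) = 2*B² (L(B) = B*(2*B) = 2*B²)
N(o, K) = -5/4 - 4/(5*o) (N(o, K) = -4/(5*o) + 5/(-4) = -4/(5*o) + 5*(-¼) = -4/(5*o) - 5/4 = -5/4 - 4/(5*o))
J(f) = -117/100 (J(f) = (1/20)*(-16 - 25*(-10))/(-10) = (1/20)*(-⅒)*(-16 + 250) = (1/20)*(-⅒)*234 = -117/100)
w(176, -237)/J(-279) = (4*(-237))/(-117/100) = -948*(-100/117) = 31600/39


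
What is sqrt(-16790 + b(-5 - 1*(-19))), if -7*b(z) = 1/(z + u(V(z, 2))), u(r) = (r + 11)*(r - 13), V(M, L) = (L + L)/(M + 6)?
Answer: I*sqrt(175602501690)/3234 ≈ 129.58*I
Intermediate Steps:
V(M, L) = 2*L/(6 + M) (V(M, L) = (2*L)/(6 + M) = 2*L/(6 + M))
u(r) = (-13 + r)*(11 + r) (u(r) = (11 + r)*(-13 + r) = (-13 + r)*(11 + r))
b(z) = -1/(7*(-143 + z - 8/(6 + z) + 16/(6 + z)**2)) (b(z) = -1/(7*(z + (-143 + (2*2/(6 + z))**2 - 4*2/(6 + z)))) = -1/(7*(z + (-143 + (4/(6 + z))**2 - 8/(6 + z)))) = -1/(7*(z + (-143 + 16/(6 + z)**2 - 8/(6 + z)))) = -1/(7*(z + (-143 - 8/(6 + z) + 16/(6 + z)**2))) = -1/(7*(-143 + z - 8/(6 + z) + 16/(6 + z)**2)))
sqrt(-16790 + b(-5 - 1*(-19))) = sqrt(-16790 + (-36 - (-5 - 1*(-19))**2 - 12*(-5 - 1*(-19)))/(7*(-5180 + (-5 - 1*(-19))**3 - 1688*(-5 - 1*(-19)) - 131*(-5 - 1*(-19))**2))) = sqrt(-16790 + (-36 - (-5 + 19)**2 - 12*(-5 + 19))/(7*(-5180 + (-5 + 19)**3 - 1688*(-5 + 19) - 131*(-5 + 19)**2))) = sqrt(-16790 + (-36 - 1*14**2 - 12*14)/(7*(-5180 + 14**3 - 1688*14 - 131*14**2))) = sqrt(-16790 + (-36 - 1*196 - 168)/(7*(-5180 + 2744 - 23632 - 131*196))) = sqrt(-16790 + (-36 - 196 - 168)/(7*(-5180 + 2744 - 23632 - 25676))) = sqrt(-16790 + (1/7)*(-400)/(-51744)) = sqrt(-16790 + (1/7)*(-1/51744)*(-400)) = sqrt(-16790 + 25/22638) = sqrt(-380091995/22638) = I*sqrt(175602501690)/3234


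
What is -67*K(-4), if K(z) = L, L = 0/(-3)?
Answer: 0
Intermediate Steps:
L = 0 (L = 0*(-⅓) = 0)
K(z) = 0
-67*K(-4) = -67*0 = 0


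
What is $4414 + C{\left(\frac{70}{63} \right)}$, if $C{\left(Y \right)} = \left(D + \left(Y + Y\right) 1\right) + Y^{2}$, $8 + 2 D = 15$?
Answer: $\frac{716195}{162} \approx 4421.0$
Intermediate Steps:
$D = \frac{7}{2}$ ($D = -4 + \frac{1}{2} \cdot 15 = -4 + \frac{15}{2} = \frac{7}{2} \approx 3.5$)
$C{\left(Y \right)} = \frac{7}{2} + Y^{2} + 2 Y$ ($C{\left(Y \right)} = \left(\frac{7}{2} + \left(Y + Y\right) 1\right) + Y^{2} = \left(\frac{7}{2} + 2 Y 1\right) + Y^{2} = \left(\frac{7}{2} + 2 Y\right) + Y^{2} = \frac{7}{2} + Y^{2} + 2 Y$)
$4414 + C{\left(\frac{70}{63} \right)} = 4414 + \left(\frac{7}{2} + \left(\frac{70}{63}\right)^{2} + 2 \cdot \frac{70}{63}\right) = 4414 + \left(\frac{7}{2} + \left(70 \cdot \frac{1}{63}\right)^{2} + 2 \cdot 70 \cdot \frac{1}{63}\right) = 4414 + \left(\frac{7}{2} + \left(\frac{10}{9}\right)^{2} + 2 \cdot \frac{10}{9}\right) = 4414 + \left(\frac{7}{2} + \frac{100}{81} + \frac{20}{9}\right) = 4414 + \frac{1127}{162} = \frac{716195}{162}$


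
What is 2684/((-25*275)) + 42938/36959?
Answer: 17818254/23099375 ≈ 0.77137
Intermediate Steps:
2684/((-25*275)) + 42938/36959 = 2684/(-6875) + 42938*(1/36959) = 2684*(-1/6875) + 42938/36959 = -244/625 + 42938/36959 = 17818254/23099375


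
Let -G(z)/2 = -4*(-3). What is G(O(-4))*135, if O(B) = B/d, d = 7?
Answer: -3240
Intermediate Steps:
O(B) = B/7
G(z) = -24 (G(z) = -(-8)*(-3) = -2*12 = -24)
G(O(-4))*135 = -24*135 = -3240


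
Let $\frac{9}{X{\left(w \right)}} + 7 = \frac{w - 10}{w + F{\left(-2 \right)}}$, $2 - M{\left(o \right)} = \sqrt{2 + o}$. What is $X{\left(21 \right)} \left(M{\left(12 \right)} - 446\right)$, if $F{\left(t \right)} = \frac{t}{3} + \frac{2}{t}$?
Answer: $\frac{231768}{373} + \frac{522 \sqrt{14}}{373} \approx 626.6$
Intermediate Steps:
$M{\left(o \right)} = 2 - \sqrt{2 + o}$
$F{\left(t \right)} = \frac{2}{t} + \frac{t}{3}$ ($F{\left(t \right)} = t \frac{1}{3} + \frac{2}{t} = \frac{t}{3} + \frac{2}{t} = \frac{2}{t} + \frac{t}{3}$)
$X{\left(w \right)} = \frac{9}{-7 + \frac{-10 + w}{- \frac{5}{3} + w}}$ ($X{\left(w \right)} = \frac{9}{-7 + \frac{w - 10}{w + \left(\frac{2}{-2} + \frac{1}{3} \left(-2\right)\right)}} = \frac{9}{-7 + \frac{-10 + w}{w + \left(2 \left(- \frac{1}{2}\right) - \frac{2}{3}\right)}} = \frac{9}{-7 + \frac{-10 + w}{w - \frac{5}{3}}} = \frac{9}{-7 + \frac{-10 + w}{- \frac{5}{3} + w}}$)
$X{\left(21 \right)} \left(M{\left(12 \right)} - 446\right) = \frac{9 \left(5 - 63\right)}{-5 + 18 \cdot 21} \left(\left(2 - \sqrt{2 + 12}\right) - 446\right) = \frac{9 \left(5 - 63\right)}{-5 + 378} \left(\left(2 - \sqrt{14}\right) - 446\right) = 9 \cdot \frac{1}{373} \left(-58\right) \left(-444 - \sqrt{14}\right) = - \frac{522 \left(-444 - \sqrt{14}\right)}{373} = \frac{231768}{373} + \frac{522 \sqrt{14}}{373}$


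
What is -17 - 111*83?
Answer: -9230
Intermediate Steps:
-17 - 111*83 = -17 - 9213 = -9230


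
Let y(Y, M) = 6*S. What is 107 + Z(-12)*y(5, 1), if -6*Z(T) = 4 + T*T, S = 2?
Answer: -189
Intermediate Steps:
Z(T) = -⅔ - T²/6 (Z(T) = -(4 + T*T)/6 = -(4 + T²)/6 = -⅔ - T²/6)
y(Y, M) = 12 (y(Y, M) = 6*2 = 12)
107 + Z(-12)*y(5, 1) = 107 + (-⅔ - ⅙*(-12)²)*12 = 107 + (-⅔ - ⅙*144)*12 = 107 + (-⅔ - 24)*12 = 107 - 74/3*12 = 107 - 296 = -189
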